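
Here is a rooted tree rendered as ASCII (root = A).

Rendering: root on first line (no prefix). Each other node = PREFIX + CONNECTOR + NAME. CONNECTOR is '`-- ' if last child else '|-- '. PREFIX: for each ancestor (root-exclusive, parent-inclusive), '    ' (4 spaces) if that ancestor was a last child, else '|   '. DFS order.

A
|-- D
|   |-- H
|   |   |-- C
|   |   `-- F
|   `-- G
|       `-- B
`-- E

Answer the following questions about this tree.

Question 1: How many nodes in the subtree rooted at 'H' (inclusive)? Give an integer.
Answer: 3

Derivation:
Subtree rooted at H contains: C, F, H
Count = 3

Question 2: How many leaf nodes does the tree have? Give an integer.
Answer: 4

Derivation:
Leaves (nodes with no children): B, C, E, F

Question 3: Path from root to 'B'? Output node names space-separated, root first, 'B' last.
Answer: A D G B

Derivation:
Walk down from root: A -> D -> G -> B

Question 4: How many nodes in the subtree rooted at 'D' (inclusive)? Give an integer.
Subtree rooted at D contains: B, C, D, F, G, H
Count = 6

Answer: 6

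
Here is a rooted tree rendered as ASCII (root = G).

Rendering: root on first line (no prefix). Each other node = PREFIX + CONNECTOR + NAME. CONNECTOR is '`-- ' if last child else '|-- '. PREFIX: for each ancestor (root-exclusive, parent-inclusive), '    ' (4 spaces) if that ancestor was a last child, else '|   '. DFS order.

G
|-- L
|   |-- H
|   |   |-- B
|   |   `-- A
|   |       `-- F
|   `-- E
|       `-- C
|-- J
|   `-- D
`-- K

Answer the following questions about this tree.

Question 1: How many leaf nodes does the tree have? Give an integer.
Leaves (nodes with no children): B, C, D, F, K

Answer: 5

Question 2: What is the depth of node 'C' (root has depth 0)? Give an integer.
Path from root to C: G -> L -> E -> C
Depth = number of edges = 3

Answer: 3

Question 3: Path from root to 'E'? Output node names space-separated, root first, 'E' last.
Answer: G L E

Derivation:
Walk down from root: G -> L -> E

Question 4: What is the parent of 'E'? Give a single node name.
Scan adjacency: E appears as child of L

Answer: L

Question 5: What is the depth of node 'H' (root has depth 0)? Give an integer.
Path from root to H: G -> L -> H
Depth = number of edges = 2

Answer: 2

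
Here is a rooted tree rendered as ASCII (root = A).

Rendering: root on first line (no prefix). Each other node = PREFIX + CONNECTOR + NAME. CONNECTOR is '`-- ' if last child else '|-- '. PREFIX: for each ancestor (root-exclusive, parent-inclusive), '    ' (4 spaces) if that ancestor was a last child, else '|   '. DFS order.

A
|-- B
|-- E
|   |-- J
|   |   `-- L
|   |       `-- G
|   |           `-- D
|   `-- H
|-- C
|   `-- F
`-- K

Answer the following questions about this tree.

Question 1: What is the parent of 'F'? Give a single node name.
Scan adjacency: F appears as child of C

Answer: C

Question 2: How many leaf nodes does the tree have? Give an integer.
Answer: 5

Derivation:
Leaves (nodes with no children): B, D, F, H, K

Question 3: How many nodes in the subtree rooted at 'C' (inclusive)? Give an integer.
Subtree rooted at C contains: C, F
Count = 2

Answer: 2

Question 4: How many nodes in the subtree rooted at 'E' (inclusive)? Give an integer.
Answer: 6

Derivation:
Subtree rooted at E contains: D, E, G, H, J, L
Count = 6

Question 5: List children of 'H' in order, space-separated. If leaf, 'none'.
Node H's children (from adjacency): (leaf)

Answer: none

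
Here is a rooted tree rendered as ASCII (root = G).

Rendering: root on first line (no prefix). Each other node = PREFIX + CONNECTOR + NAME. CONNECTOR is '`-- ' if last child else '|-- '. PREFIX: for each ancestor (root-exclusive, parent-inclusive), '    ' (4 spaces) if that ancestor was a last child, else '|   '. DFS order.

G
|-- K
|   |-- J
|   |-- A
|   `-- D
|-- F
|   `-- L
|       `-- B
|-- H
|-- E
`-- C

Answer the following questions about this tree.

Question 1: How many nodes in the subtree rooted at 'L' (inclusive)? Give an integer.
Subtree rooted at L contains: B, L
Count = 2

Answer: 2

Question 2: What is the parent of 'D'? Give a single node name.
Scan adjacency: D appears as child of K

Answer: K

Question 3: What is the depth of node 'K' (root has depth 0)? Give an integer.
Answer: 1

Derivation:
Path from root to K: G -> K
Depth = number of edges = 1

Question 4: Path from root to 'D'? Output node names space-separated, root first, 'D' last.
Walk down from root: G -> K -> D

Answer: G K D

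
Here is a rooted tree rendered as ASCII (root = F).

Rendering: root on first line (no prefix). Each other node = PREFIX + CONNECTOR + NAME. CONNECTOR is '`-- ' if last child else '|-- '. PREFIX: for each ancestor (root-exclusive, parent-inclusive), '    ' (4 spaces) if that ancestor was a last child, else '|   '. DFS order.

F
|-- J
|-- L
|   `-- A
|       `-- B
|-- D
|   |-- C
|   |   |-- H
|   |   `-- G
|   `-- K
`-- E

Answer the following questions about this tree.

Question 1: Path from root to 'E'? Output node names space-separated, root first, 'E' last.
Answer: F E

Derivation:
Walk down from root: F -> E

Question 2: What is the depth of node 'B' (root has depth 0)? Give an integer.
Path from root to B: F -> L -> A -> B
Depth = number of edges = 3

Answer: 3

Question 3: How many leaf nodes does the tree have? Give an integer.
Leaves (nodes with no children): B, E, G, H, J, K

Answer: 6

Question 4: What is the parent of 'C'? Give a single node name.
Scan adjacency: C appears as child of D

Answer: D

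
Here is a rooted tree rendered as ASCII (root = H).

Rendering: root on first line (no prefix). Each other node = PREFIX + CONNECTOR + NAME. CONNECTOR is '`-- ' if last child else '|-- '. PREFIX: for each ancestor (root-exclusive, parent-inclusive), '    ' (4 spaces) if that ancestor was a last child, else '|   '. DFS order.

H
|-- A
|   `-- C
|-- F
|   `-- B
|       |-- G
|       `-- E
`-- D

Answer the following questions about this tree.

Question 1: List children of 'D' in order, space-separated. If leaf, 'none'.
Node D's children (from adjacency): (leaf)

Answer: none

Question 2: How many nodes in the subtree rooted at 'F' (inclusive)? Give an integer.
Subtree rooted at F contains: B, E, F, G
Count = 4

Answer: 4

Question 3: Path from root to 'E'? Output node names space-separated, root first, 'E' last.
Walk down from root: H -> F -> B -> E

Answer: H F B E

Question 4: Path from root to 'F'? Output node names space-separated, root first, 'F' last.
Answer: H F

Derivation:
Walk down from root: H -> F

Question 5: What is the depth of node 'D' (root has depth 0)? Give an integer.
Path from root to D: H -> D
Depth = number of edges = 1

Answer: 1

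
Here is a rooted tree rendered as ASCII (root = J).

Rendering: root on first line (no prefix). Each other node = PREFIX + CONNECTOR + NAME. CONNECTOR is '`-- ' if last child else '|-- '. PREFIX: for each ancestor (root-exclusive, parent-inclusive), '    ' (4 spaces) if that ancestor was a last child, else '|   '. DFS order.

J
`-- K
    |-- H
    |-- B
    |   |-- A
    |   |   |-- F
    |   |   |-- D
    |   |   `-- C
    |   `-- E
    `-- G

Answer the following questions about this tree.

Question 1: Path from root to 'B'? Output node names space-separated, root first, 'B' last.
Answer: J K B

Derivation:
Walk down from root: J -> K -> B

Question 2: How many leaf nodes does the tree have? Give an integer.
Leaves (nodes with no children): C, D, E, F, G, H

Answer: 6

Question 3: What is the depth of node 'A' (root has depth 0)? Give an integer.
Answer: 3

Derivation:
Path from root to A: J -> K -> B -> A
Depth = number of edges = 3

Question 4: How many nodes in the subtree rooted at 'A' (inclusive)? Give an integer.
Subtree rooted at A contains: A, C, D, F
Count = 4

Answer: 4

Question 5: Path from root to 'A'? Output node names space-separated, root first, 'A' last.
Walk down from root: J -> K -> B -> A

Answer: J K B A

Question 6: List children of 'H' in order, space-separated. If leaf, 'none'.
Answer: none

Derivation:
Node H's children (from adjacency): (leaf)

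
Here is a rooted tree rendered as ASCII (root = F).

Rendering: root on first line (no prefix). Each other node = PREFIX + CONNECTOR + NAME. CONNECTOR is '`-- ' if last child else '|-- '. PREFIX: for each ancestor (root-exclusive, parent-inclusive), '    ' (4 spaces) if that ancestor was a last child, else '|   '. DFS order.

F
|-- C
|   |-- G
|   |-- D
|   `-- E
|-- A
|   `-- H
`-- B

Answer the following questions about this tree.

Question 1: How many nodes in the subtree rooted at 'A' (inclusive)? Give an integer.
Subtree rooted at A contains: A, H
Count = 2

Answer: 2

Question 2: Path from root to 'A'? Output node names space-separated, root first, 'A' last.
Answer: F A

Derivation:
Walk down from root: F -> A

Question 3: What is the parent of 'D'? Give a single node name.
Answer: C

Derivation:
Scan adjacency: D appears as child of C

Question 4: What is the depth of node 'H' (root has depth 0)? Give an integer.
Path from root to H: F -> A -> H
Depth = number of edges = 2

Answer: 2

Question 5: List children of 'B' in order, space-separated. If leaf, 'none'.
Answer: none

Derivation:
Node B's children (from adjacency): (leaf)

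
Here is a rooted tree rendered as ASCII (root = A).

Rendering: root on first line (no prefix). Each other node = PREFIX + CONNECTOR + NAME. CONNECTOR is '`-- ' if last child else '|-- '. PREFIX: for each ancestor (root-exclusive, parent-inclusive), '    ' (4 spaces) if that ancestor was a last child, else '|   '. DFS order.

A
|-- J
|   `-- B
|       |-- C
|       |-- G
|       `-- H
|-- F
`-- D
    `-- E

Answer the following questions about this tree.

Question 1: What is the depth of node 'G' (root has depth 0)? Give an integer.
Answer: 3

Derivation:
Path from root to G: A -> J -> B -> G
Depth = number of edges = 3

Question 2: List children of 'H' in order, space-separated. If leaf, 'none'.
Answer: none

Derivation:
Node H's children (from adjacency): (leaf)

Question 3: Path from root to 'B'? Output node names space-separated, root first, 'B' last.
Walk down from root: A -> J -> B

Answer: A J B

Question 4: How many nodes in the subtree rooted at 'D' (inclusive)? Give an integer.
Subtree rooted at D contains: D, E
Count = 2

Answer: 2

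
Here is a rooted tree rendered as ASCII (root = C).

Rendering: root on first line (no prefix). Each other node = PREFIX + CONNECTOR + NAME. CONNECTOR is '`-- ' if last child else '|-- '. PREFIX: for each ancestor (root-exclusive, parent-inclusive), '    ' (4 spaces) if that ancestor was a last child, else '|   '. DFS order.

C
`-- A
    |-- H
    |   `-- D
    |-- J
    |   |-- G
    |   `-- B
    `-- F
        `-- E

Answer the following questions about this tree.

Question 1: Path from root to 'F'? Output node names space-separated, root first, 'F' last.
Walk down from root: C -> A -> F

Answer: C A F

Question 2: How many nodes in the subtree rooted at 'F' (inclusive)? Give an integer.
Subtree rooted at F contains: E, F
Count = 2

Answer: 2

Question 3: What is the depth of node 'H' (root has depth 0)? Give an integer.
Path from root to H: C -> A -> H
Depth = number of edges = 2

Answer: 2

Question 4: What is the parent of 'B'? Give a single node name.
Answer: J

Derivation:
Scan adjacency: B appears as child of J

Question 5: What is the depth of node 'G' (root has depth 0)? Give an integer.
Answer: 3

Derivation:
Path from root to G: C -> A -> J -> G
Depth = number of edges = 3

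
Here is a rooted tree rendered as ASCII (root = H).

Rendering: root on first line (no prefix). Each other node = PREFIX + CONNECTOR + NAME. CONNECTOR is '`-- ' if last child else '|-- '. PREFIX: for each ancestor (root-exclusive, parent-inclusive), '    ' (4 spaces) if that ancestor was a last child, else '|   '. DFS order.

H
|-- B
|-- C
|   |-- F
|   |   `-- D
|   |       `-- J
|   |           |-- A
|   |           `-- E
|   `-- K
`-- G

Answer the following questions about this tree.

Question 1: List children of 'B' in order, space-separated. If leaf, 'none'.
Answer: none

Derivation:
Node B's children (from adjacency): (leaf)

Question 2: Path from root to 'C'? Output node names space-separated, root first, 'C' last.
Walk down from root: H -> C

Answer: H C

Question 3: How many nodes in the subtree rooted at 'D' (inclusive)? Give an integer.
Answer: 4

Derivation:
Subtree rooted at D contains: A, D, E, J
Count = 4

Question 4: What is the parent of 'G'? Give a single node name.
Answer: H

Derivation:
Scan adjacency: G appears as child of H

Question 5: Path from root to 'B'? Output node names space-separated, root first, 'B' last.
Answer: H B

Derivation:
Walk down from root: H -> B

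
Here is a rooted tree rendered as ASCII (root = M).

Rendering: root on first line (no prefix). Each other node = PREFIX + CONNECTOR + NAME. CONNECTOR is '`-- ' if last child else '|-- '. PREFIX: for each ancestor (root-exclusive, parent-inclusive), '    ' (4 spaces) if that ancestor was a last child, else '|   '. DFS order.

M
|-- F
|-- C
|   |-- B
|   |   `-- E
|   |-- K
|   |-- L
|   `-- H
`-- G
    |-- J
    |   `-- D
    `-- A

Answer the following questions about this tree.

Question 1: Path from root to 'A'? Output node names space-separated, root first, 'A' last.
Answer: M G A

Derivation:
Walk down from root: M -> G -> A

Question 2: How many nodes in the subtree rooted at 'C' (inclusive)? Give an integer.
Subtree rooted at C contains: B, C, E, H, K, L
Count = 6

Answer: 6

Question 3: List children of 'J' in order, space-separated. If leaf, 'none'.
Answer: D

Derivation:
Node J's children (from adjacency): D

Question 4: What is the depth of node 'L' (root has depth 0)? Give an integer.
Answer: 2

Derivation:
Path from root to L: M -> C -> L
Depth = number of edges = 2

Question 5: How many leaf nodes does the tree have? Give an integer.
Answer: 7

Derivation:
Leaves (nodes with no children): A, D, E, F, H, K, L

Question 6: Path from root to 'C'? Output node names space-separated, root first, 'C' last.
Answer: M C

Derivation:
Walk down from root: M -> C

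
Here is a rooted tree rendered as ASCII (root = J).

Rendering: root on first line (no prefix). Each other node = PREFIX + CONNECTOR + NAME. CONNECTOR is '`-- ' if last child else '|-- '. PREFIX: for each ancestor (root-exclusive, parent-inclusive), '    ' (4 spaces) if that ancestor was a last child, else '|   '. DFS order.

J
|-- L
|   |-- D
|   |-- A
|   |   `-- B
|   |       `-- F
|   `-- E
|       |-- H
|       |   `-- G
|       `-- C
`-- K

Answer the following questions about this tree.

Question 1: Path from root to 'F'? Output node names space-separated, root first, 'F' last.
Walk down from root: J -> L -> A -> B -> F

Answer: J L A B F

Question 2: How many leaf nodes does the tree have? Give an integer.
Leaves (nodes with no children): C, D, F, G, K

Answer: 5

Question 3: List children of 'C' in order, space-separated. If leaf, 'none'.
Answer: none

Derivation:
Node C's children (from adjacency): (leaf)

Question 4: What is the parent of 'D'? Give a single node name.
Answer: L

Derivation:
Scan adjacency: D appears as child of L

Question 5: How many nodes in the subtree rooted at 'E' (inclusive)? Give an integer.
Answer: 4

Derivation:
Subtree rooted at E contains: C, E, G, H
Count = 4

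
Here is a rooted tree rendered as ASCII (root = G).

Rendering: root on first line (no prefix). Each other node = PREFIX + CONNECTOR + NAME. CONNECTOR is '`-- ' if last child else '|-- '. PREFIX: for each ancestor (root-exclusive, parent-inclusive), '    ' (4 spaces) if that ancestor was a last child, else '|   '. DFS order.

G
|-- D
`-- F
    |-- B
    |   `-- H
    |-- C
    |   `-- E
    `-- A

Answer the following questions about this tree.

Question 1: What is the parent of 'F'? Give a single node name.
Scan adjacency: F appears as child of G

Answer: G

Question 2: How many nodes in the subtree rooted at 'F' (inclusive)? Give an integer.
Subtree rooted at F contains: A, B, C, E, F, H
Count = 6

Answer: 6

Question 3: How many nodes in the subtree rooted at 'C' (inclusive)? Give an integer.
Answer: 2

Derivation:
Subtree rooted at C contains: C, E
Count = 2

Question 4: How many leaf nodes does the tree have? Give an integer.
Answer: 4

Derivation:
Leaves (nodes with no children): A, D, E, H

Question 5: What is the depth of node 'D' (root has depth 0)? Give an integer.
Answer: 1

Derivation:
Path from root to D: G -> D
Depth = number of edges = 1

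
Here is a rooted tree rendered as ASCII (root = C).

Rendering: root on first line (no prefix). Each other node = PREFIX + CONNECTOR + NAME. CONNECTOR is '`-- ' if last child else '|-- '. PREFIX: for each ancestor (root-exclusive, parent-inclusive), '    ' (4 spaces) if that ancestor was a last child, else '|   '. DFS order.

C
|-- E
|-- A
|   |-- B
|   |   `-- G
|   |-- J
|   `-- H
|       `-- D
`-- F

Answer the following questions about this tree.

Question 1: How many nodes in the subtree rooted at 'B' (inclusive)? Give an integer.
Answer: 2

Derivation:
Subtree rooted at B contains: B, G
Count = 2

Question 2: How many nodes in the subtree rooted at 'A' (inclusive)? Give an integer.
Answer: 6

Derivation:
Subtree rooted at A contains: A, B, D, G, H, J
Count = 6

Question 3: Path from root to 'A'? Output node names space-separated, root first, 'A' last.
Walk down from root: C -> A

Answer: C A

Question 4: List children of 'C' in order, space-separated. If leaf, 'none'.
Answer: E A F

Derivation:
Node C's children (from adjacency): E, A, F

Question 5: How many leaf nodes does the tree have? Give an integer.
Leaves (nodes with no children): D, E, F, G, J

Answer: 5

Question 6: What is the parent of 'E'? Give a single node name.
Scan adjacency: E appears as child of C

Answer: C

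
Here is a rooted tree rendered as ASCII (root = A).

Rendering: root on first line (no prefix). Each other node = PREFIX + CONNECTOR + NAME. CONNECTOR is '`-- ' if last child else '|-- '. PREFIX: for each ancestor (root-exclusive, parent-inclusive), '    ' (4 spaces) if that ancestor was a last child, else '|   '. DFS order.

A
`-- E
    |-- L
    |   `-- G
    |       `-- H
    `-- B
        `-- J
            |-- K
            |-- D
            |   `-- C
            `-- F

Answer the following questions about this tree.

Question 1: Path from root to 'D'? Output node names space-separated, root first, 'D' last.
Walk down from root: A -> E -> B -> J -> D

Answer: A E B J D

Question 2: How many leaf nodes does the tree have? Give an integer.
Leaves (nodes with no children): C, F, H, K

Answer: 4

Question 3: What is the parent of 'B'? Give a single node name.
Answer: E

Derivation:
Scan adjacency: B appears as child of E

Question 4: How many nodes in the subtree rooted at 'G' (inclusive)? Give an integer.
Subtree rooted at G contains: G, H
Count = 2

Answer: 2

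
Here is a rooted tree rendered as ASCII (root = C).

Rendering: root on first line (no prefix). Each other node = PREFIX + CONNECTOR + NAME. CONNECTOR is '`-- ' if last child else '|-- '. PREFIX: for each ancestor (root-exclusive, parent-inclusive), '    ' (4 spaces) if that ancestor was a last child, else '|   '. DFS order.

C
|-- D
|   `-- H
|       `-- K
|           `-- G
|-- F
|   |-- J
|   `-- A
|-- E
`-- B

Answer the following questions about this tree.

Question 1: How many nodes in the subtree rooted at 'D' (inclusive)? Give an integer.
Answer: 4

Derivation:
Subtree rooted at D contains: D, G, H, K
Count = 4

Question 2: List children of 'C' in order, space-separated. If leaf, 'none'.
Answer: D F E B

Derivation:
Node C's children (from adjacency): D, F, E, B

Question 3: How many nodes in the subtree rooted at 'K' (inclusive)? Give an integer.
Answer: 2

Derivation:
Subtree rooted at K contains: G, K
Count = 2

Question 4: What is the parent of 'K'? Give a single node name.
Answer: H

Derivation:
Scan adjacency: K appears as child of H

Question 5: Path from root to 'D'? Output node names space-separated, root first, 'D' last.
Walk down from root: C -> D

Answer: C D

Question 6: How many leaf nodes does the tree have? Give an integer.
Leaves (nodes with no children): A, B, E, G, J

Answer: 5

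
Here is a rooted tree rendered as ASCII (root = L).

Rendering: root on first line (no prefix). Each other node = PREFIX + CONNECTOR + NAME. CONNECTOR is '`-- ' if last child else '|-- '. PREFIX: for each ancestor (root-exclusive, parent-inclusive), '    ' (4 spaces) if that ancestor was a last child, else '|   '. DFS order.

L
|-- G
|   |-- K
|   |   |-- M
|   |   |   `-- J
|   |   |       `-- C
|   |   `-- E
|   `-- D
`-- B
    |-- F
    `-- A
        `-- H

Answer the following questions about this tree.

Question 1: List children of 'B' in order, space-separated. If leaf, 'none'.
Node B's children (from adjacency): F, A

Answer: F A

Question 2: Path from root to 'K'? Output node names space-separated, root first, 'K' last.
Answer: L G K

Derivation:
Walk down from root: L -> G -> K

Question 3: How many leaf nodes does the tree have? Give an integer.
Answer: 5

Derivation:
Leaves (nodes with no children): C, D, E, F, H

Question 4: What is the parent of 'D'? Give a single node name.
Scan adjacency: D appears as child of G

Answer: G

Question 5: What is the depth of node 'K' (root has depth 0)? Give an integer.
Path from root to K: L -> G -> K
Depth = number of edges = 2

Answer: 2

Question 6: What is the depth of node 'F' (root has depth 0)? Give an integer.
Path from root to F: L -> B -> F
Depth = number of edges = 2

Answer: 2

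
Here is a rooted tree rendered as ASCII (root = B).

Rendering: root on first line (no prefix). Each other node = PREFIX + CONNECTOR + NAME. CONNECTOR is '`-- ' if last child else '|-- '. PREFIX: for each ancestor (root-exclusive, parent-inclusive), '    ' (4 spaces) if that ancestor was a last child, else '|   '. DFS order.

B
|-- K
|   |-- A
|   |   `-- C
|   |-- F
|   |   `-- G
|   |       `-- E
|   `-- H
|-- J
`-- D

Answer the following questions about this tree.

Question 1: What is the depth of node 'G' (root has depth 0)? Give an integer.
Answer: 3

Derivation:
Path from root to G: B -> K -> F -> G
Depth = number of edges = 3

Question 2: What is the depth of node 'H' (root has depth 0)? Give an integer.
Path from root to H: B -> K -> H
Depth = number of edges = 2

Answer: 2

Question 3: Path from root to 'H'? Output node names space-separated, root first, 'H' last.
Answer: B K H

Derivation:
Walk down from root: B -> K -> H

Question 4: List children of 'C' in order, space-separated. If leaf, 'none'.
Node C's children (from adjacency): (leaf)

Answer: none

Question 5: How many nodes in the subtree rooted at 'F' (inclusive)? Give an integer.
Subtree rooted at F contains: E, F, G
Count = 3

Answer: 3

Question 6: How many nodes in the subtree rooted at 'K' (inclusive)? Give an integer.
Subtree rooted at K contains: A, C, E, F, G, H, K
Count = 7

Answer: 7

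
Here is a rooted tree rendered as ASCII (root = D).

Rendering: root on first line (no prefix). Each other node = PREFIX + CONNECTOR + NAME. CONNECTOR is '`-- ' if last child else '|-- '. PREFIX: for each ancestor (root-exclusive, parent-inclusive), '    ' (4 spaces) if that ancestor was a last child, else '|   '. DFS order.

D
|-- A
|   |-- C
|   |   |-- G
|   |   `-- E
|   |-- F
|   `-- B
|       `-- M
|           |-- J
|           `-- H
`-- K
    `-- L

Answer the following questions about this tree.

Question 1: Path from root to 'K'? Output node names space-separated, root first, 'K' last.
Answer: D K

Derivation:
Walk down from root: D -> K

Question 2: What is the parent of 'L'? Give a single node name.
Answer: K

Derivation:
Scan adjacency: L appears as child of K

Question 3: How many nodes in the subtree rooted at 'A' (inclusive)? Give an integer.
Subtree rooted at A contains: A, B, C, E, F, G, H, J, M
Count = 9

Answer: 9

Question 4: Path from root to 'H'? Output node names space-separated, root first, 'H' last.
Walk down from root: D -> A -> B -> M -> H

Answer: D A B M H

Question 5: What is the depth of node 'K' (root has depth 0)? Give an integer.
Path from root to K: D -> K
Depth = number of edges = 1

Answer: 1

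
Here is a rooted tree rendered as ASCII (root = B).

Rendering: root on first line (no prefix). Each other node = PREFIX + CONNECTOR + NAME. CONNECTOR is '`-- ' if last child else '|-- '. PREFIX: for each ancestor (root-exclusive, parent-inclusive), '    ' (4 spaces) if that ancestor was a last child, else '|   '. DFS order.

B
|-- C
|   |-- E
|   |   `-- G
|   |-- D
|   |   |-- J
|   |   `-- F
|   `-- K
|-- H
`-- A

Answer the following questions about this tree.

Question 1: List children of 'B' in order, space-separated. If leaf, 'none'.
Answer: C H A

Derivation:
Node B's children (from adjacency): C, H, A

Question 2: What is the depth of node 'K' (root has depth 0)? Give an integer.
Path from root to K: B -> C -> K
Depth = number of edges = 2

Answer: 2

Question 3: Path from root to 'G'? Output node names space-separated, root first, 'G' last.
Answer: B C E G

Derivation:
Walk down from root: B -> C -> E -> G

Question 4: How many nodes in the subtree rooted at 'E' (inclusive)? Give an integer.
Answer: 2

Derivation:
Subtree rooted at E contains: E, G
Count = 2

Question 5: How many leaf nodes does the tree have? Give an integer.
Leaves (nodes with no children): A, F, G, H, J, K

Answer: 6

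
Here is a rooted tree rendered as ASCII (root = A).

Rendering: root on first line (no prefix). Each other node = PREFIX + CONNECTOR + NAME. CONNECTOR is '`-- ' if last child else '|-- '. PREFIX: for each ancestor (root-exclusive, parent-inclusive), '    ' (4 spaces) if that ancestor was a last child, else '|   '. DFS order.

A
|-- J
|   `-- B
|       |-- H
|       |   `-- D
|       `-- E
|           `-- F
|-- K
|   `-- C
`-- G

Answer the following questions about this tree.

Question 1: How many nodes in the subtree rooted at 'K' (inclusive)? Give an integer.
Answer: 2

Derivation:
Subtree rooted at K contains: C, K
Count = 2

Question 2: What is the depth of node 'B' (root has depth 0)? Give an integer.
Answer: 2

Derivation:
Path from root to B: A -> J -> B
Depth = number of edges = 2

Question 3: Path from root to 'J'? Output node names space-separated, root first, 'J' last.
Answer: A J

Derivation:
Walk down from root: A -> J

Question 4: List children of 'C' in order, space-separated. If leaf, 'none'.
Node C's children (from adjacency): (leaf)

Answer: none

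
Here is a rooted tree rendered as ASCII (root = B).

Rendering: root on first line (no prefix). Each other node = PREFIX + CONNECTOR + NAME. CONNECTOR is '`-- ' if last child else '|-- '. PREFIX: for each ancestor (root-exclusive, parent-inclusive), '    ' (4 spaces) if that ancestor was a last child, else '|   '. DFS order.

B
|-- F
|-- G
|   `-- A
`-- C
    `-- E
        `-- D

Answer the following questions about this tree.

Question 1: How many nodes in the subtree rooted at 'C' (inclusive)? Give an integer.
Answer: 3

Derivation:
Subtree rooted at C contains: C, D, E
Count = 3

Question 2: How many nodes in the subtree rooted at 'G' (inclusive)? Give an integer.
Subtree rooted at G contains: A, G
Count = 2

Answer: 2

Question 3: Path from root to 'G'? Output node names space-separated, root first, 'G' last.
Answer: B G

Derivation:
Walk down from root: B -> G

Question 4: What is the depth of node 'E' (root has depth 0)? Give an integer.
Answer: 2

Derivation:
Path from root to E: B -> C -> E
Depth = number of edges = 2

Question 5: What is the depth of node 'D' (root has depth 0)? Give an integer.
Path from root to D: B -> C -> E -> D
Depth = number of edges = 3

Answer: 3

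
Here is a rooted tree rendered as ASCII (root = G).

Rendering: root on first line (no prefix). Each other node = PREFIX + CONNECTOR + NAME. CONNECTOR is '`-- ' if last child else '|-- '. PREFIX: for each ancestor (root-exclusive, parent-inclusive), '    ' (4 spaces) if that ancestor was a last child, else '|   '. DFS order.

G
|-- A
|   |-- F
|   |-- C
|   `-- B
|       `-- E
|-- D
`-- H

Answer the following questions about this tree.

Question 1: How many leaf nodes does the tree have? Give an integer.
Leaves (nodes with no children): C, D, E, F, H

Answer: 5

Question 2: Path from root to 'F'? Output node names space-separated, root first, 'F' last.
Walk down from root: G -> A -> F

Answer: G A F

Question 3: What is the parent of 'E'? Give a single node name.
Answer: B

Derivation:
Scan adjacency: E appears as child of B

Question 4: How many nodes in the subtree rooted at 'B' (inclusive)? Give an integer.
Answer: 2

Derivation:
Subtree rooted at B contains: B, E
Count = 2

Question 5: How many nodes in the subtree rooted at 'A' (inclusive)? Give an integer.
Answer: 5

Derivation:
Subtree rooted at A contains: A, B, C, E, F
Count = 5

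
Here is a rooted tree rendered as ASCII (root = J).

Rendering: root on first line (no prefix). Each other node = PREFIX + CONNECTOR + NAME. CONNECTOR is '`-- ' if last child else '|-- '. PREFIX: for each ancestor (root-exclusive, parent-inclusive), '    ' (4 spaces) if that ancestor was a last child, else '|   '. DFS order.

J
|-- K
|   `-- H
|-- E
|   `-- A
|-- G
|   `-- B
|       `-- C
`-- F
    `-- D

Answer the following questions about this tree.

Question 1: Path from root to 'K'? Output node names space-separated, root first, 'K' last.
Answer: J K

Derivation:
Walk down from root: J -> K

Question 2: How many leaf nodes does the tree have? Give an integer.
Leaves (nodes with no children): A, C, D, H

Answer: 4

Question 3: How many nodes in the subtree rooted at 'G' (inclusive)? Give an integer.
Subtree rooted at G contains: B, C, G
Count = 3

Answer: 3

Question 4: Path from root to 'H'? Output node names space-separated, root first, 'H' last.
Walk down from root: J -> K -> H

Answer: J K H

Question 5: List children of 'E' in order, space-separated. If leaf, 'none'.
Answer: A

Derivation:
Node E's children (from adjacency): A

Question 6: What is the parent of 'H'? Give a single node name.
Answer: K

Derivation:
Scan adjacency: H appears as child of K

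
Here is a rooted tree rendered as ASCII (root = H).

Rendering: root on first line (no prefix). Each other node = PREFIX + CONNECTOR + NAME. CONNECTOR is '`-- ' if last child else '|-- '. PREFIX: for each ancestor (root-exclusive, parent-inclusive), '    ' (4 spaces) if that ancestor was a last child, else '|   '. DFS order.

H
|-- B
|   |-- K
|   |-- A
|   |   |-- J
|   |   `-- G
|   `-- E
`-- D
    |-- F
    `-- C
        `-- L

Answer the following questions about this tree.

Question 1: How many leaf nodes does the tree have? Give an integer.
Answer: 6

Derivation:
Leaves (nodes with no children): E, F, G, J, K, L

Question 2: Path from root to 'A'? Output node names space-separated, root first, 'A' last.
Walk down from root: H -> B -> A

Answer: H B A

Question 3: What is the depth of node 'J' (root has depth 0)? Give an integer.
Answer: 3

Derivation:
Path from root to J: H -> B -> A -> J
Depth = number of edges = 3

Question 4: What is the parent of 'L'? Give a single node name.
Scan adjacency: L appears as child of C

Answer: C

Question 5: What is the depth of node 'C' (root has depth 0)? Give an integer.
Path from root to C: H -> D -> C
Depth = number of edges = 2

Answer: 2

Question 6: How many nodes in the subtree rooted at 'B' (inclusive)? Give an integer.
Answer: 6

Derivation:
Subtree rooted at B contains: A, B, E, G, J, K
Count = 6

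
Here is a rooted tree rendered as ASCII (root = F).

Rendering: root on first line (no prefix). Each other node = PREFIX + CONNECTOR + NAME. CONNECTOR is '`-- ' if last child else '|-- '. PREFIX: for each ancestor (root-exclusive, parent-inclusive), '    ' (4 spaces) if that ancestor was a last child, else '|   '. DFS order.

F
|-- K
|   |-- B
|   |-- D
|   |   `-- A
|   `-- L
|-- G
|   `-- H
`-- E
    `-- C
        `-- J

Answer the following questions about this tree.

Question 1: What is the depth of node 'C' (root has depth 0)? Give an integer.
Answer: 2

Derivation:
Path from root to C: F -> E -> C
Depth = number of edges = 2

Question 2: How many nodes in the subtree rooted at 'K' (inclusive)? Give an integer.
Subtree rooted at K contains: A, B, D, K, L
Count = 5

Answer: 5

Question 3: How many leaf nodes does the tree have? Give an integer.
Leaves (nodes with no children): A, B, H, J, L

Answer: 5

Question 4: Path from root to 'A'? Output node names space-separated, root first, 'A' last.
Answer: F K D A

Derivation:
Walk down from root: F -> K -> D -> A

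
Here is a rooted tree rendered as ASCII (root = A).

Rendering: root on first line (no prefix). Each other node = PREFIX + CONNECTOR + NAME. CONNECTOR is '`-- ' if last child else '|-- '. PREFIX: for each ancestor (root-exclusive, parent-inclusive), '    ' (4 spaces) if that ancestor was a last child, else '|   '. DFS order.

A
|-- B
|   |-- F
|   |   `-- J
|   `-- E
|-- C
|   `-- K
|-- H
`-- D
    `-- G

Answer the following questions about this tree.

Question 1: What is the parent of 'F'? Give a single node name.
Scan adjacency: F appears as child of B

Answer: B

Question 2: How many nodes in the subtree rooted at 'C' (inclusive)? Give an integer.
Answer: 2

Derivation:
Subtree rooted at C contains: C, K
Count = 2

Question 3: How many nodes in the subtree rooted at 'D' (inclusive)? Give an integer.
Subtree rooted at D contains: D, G
Count = 2

Answer: 2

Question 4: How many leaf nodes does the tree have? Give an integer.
Answer: 5

Derivation:
Leaves (nodes with no children): E, G, H, J, K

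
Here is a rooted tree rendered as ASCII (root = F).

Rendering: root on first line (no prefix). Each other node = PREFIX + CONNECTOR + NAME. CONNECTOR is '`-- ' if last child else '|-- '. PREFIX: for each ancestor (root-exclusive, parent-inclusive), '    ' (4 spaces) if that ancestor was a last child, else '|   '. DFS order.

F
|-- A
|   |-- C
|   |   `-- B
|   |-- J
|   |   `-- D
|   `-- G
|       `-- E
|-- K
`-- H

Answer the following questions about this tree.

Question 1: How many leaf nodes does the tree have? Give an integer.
Leaves (nodes with no children): B, D, E, H, K

Answer: 5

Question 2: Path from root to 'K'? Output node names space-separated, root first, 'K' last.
Answer: F K

Derivation:
Walk down from root: F -> K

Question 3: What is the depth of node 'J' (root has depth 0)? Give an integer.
Answer: 2

Derivation:
Path from root to J: F -> A -> J
Depth = number of edges = 2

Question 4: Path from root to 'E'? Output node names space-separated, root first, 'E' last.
Walk down from root: F -> A -> G -> E

Answer: F A G E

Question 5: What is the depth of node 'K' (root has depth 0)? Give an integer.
Answer: 1

Derivation:
Path from root to K: F -> K
Depth = number of edges = 1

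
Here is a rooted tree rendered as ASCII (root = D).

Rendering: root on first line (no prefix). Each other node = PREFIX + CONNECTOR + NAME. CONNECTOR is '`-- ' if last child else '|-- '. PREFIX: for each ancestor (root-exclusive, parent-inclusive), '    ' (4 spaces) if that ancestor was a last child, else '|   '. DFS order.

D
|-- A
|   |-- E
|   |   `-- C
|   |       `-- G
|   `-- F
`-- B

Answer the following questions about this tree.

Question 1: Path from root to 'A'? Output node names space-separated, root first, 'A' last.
Walk down from root: D -> A

Answer: D A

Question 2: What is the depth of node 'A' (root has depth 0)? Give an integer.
Answer: 1

Derivation:
Path from root to A: D -> A
Depth = number of edges = 1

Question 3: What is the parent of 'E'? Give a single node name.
Scan adjacency: E appears as child of A

Answer: A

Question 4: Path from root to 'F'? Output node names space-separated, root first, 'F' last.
Answer: D A F

Derivation:
Walk down from root: D -> A -> F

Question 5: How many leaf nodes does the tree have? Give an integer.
Answer: 3

Derivation:
Leaves (nodes with no children): B, F, G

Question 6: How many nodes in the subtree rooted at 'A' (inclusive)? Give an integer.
Answer: 5

Derivation:
Subtree rooted at A contains: A, C, E, F, G
Count = 5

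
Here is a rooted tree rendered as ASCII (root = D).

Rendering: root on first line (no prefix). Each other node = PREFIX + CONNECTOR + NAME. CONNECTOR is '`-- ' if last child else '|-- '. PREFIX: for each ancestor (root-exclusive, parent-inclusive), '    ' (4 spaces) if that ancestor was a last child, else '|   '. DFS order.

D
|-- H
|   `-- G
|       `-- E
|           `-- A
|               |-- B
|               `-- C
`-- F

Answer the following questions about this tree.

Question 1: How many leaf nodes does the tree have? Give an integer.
Leaves (nodes with no children): B, C, F

Answer: 3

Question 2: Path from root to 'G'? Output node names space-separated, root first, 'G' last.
Answer: D H G

Derivation:
Walk down from root: D -> H -> G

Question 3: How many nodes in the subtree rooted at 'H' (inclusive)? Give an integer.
Subtree rooted at H contains: A, B, C, E, G, H
Count = 6

Answer: 6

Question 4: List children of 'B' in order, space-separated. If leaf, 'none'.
Answer: none

Derivation:
Node B's children (from adjacency): (leaf)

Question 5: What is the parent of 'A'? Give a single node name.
Answer: E

Derivation:
Scan adjacency: A appears as child of E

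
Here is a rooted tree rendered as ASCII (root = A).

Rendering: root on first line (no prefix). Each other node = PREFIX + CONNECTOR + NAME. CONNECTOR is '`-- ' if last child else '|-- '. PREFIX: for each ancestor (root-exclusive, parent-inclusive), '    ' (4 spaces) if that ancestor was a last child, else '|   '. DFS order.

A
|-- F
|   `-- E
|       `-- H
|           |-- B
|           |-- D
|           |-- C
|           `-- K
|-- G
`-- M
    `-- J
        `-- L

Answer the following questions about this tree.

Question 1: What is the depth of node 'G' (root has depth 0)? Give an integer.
Path from root to G: A -> G
Depth = number of edges = 1

Answer: 1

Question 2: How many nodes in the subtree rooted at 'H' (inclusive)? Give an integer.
Answer: 5

Derivation:
Subtree rooted at H contains: B, C, D, H, K
Count = 5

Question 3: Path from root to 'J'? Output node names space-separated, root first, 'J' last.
Answer: A M J

Derivation:
Walk down from root: A -> M -> J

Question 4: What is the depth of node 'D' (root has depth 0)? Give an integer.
Path from root to D: A -> F -> E -> H -> D
Depth = number of edges = 4

Answer: 4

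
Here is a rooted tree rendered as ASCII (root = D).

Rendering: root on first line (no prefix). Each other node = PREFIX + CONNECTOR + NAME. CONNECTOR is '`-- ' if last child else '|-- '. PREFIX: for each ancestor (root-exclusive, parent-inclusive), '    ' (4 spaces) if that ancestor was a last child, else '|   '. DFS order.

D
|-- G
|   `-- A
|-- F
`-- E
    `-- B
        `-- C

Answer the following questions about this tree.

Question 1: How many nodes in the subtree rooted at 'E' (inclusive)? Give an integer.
Answer: 3

Derivation:
Subtree rooted at E contains: B, C, E
Count = 3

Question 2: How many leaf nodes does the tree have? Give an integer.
Answer: 3

Derivation:
Leaves (nodes with no children): A, C, F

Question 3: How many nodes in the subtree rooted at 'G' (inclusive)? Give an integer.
Subtree rooted at G contains: A, G
Count = 2

Answer: 2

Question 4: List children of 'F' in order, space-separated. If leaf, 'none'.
Node F's children (from adjacency): (leaf)

Answer: none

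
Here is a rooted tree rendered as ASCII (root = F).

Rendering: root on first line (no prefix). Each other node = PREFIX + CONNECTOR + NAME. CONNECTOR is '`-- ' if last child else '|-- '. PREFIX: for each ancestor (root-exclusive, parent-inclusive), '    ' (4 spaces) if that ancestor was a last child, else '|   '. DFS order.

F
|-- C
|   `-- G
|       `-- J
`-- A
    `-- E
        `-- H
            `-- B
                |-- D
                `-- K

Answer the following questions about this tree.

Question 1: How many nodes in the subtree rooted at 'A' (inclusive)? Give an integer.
Answer: 6

Derivation:
Subtree rooted at A contains: A, B, D, E, H, K
Count = 6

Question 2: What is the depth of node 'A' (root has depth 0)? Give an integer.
Path from root to A: F -> A
Depth = number of edges = 1

Answer: 1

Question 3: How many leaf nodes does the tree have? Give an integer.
Answer: 3

Derivation:
Leaves (nodes with no children): D, J, K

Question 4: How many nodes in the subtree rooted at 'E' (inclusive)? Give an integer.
Answer: 5

Derivation:
Subtree rooted at E contains: B, D, E, H, K
Count = 5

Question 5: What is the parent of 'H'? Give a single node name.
Scan adjacency: H appears as child of E

Answer: E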